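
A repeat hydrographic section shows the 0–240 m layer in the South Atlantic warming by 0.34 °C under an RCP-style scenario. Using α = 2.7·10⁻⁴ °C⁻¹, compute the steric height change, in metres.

about 0.0220 m

Δh = αΔT·H = 2.7×10⁻⁴ × 0.34 × 240 = 0.022032 m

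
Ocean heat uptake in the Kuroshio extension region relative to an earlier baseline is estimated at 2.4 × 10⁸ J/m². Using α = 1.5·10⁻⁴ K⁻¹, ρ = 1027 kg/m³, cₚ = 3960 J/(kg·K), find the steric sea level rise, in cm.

0.89 cm of thermosteric rise

Δh = αQ/(ρcₚ) = 1.5×10⁻⁴ × 2.4×10⁸ / (1027 × 3960) ≈ 0.0088519 m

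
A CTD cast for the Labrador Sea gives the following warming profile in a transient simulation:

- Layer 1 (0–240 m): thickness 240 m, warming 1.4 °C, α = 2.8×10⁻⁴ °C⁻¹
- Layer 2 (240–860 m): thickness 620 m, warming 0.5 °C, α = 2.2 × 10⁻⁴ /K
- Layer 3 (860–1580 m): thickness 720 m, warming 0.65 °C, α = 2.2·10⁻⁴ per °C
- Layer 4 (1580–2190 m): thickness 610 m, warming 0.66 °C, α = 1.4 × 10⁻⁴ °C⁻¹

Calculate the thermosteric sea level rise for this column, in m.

0.322 m

Layer 1: 2.8×10⁻⁴ × 1.4 × 240 = 0.09408 m
Layer 2: 620 × 2.2×10⁻⁴ × 0.5 = 0.06820 m
860–1580 m: 0.65 × 2.2×10⁻⁴ × 720 = 0.10296 m
Layer 4: 1.4×10⁻⁴ × 0.66 × 610 = 0.056364 m
Δh = 0.09408 + 0.06820 + 0.10296 + 0.056364 = 0.321604 m ≈ 0.322 m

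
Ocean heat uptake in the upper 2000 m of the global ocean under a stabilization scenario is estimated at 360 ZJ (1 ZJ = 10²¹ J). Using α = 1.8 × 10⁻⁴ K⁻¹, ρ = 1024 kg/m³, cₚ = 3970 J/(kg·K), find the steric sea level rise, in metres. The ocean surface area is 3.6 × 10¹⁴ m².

Per unit area: Q = 360×10²¹ / (3.6×10¹⁴) = 1×10⁹ J/m²
Δh = αQ/(ρcₚ) = 1.8×10⁻⁴ × 1×10⁹ / (1024 × 3970) ≈ 0.044277 m

about 0.044 m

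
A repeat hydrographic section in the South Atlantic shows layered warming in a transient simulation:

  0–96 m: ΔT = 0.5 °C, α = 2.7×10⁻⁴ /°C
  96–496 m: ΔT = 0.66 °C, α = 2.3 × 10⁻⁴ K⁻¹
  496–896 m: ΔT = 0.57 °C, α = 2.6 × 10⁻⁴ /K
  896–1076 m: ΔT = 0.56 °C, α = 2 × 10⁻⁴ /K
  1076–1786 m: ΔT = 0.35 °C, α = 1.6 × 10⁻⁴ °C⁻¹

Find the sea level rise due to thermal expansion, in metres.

Δh ≈ 0.193 m

Layer 1: 0.5 × 96 × 2.7×10⁻⁴ = 0.01296 m
Layer 2: 400 × 0.66 × 2.3×10⁻⁴ = 0.06072 m
Layer 3: 400 × 2.6×10⁻⁴ × 0.57 = 0.05928 m
896–1076 m: 180 × 0.56 × 2×10⁻⁴ = 0.02016 m
Layer 5: 710 × 0.35 × 1.6×10⁻⁴ = 0.03976 m
Δh = 0.01296 + 0.06072 + 0.05928 + 0.02016 + 0.03976 = 0.19288 m ≈ 0.193 m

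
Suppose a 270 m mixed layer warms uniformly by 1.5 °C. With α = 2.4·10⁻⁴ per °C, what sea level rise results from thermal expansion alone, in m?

Δh ≈ 0.0972 m

Δh = αΔT·H = 2.4×10⁻⁴ × 1.5 × 270 = 0.09720 m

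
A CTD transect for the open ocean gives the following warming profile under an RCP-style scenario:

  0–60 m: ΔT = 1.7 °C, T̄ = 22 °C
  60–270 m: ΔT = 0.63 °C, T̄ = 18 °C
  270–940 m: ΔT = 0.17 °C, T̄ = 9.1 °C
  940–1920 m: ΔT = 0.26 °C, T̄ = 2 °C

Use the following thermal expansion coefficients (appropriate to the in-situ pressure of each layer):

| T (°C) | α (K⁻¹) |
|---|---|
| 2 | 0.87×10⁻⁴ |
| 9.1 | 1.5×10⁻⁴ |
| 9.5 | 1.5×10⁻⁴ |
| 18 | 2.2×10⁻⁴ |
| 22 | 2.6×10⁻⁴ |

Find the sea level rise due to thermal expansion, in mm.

about 94.9 mm

Layer 1 at 22 °C → α = 2.6×10⁻⁴ K⁻¹
Layer 2 at 18 °C → α = 2.2×10⁻⁴ K⁻¹
Layer 3 at 9.1 °C → α = 1.5×10⁻⁴ K⁻¹
Layer 4 at 2 °C → α = 0.87×10⁻⁴ K⁻¹
Layer 1: 2.6×10⁻⁴ × 60 × 1.7 = 0.02652 m
Layer 2: 0.63 × 2.2×10⁻⁴ × 210 = 0.029106 m
270–940 m: 670 × 1.5×10⁻⁴ × 0.17 = 0.017085 m
Layer 4: 0.26 × 980 × 0.87×10⁻⁴ = 0.0221676 m
Δh = 0.02652 + 0.029106 + 0.017085 + 0.0221676 = 0.0948786 m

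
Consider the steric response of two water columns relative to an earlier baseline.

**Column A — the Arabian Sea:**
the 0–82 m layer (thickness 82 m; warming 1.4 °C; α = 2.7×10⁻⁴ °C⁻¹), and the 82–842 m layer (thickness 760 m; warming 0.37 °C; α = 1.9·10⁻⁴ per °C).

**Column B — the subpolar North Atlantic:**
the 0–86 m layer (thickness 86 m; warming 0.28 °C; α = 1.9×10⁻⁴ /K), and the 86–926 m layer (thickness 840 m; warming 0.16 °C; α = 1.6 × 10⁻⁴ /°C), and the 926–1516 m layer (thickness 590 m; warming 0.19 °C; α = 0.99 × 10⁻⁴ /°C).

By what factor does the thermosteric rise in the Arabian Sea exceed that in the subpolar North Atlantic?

A 0–82 m: 2.7×10⁻⁴ × 1.4 × 82 = 0.030996 m
A 760 × 1.9×10⁻⁴ × 0.37 = 0.053428 m
A total: 0.084424 m
B 0–86 m: 1.9×10⁻⁴ × 0.28 × 86 = 0.0045752 m
B 86–926 m: 1.6×10⁻⁴ × 840 × 0.16 = 0.021504 m
B 0.19 × 590 × 0.99×10⁻⁴ = 0.0110979 m
B total: 0.0371771 m
Ratio: 0.084424 / 0.0371771 ≈ 2.271

≈ 2.27×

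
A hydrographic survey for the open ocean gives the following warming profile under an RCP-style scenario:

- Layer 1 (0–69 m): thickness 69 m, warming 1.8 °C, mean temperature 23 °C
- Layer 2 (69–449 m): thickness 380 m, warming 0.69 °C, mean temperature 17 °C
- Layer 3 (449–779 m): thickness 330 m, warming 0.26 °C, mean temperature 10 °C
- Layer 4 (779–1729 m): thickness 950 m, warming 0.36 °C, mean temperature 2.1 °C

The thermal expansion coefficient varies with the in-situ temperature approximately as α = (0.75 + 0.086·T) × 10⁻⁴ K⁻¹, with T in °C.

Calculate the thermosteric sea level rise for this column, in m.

Δh = 0.138 m

Layer 1: α = (0.75 + 0.086×23)×10⁻⁴ = 2.728×10⁻⁴ K⁻¹
Layer 2: α = (0.75 + 0.086×17)×10⁻⁴ = 2.212×10⁻⁴ K⁻¹
Layer 3: α = (0.75 + 0.086×10)×10⁻⁴ = 1.61×10⁻⁴ K⁻¹
Layer 4: α = (0.75 + 0.086×2.1)×10⁻⁴ = 0.9306×10⁻⁴ K⁻¹
1.8 × 2.728×10⁻⁴ × 69 = 0.03388176 m
380 × 2.212×10⁻⁴ × 0.69 = 0.05799864 m
0.26 × 330 × 1.61×10⁻⁴ = 0.0138138 m
779–1729 m: 0.36 × 0.9306×10⁻⁴ × 950 = 0.03182652 m
Δh = 0.03388176 + 0.05799864 + 0.0138138 + 0.03182652 = 0.13752072 m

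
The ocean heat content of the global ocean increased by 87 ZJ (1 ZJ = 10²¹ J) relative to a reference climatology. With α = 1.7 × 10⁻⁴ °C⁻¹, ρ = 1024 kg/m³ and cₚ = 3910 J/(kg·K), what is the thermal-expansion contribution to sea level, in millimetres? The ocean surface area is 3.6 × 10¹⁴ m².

Δh ≈ 10.3 mm

Per unit area: Q = 87×10²¹ / (3.6×10¹⁴) ≈ 2.417×10⁸ J/m²
Δh = αQ/(ρcₚ) = 1.7×10⁻⁴ × 2.417×10⁸ / (1024 × 3910) ≈ 0.010262 m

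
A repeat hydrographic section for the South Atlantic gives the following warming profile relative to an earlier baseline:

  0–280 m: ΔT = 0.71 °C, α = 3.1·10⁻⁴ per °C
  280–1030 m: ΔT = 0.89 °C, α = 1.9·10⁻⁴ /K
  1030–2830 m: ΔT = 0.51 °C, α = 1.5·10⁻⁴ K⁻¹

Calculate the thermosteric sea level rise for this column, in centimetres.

32.6 cm

0–280 m: 280 × 3.1×10⁻⁴ × 0.71 = 0.061628 m
280–1030 m: 750 × 0.89 × 1.9×10⁻⁴ = 0.126825 m
Layer 3: 1800 × 0.51 × 1.5×10⁻⁴ = 0.13770 m
Δh = 0.061628 + 0.126825 + 0.13770 = 0.326153 m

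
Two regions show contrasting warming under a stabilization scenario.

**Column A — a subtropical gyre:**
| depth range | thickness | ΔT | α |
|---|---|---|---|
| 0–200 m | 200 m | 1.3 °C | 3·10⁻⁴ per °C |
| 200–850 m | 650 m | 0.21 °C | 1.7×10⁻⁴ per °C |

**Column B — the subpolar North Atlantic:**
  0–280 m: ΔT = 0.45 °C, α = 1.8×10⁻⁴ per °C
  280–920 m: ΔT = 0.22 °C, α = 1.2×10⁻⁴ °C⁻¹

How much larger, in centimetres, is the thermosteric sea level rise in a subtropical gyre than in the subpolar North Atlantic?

Δh_A − Δh_B ≈ 6.16 cm

A 200 × 3×10⁻⁴ × 1.3 = 0.07800 m
A 200–850 m: 1.7×10⁻⁴ × 0.21 × 650 = 0.023205 m
A total: 0.101205 m
B 280 × 1.8×10⁻⁴ × 0.45 = 0.02268 m
B 1.2×10⁻⁴ × 0.22 × 640 = 0.016896 m
B total: 0.039576 m
Difference: 0.101205 − 0.039576 = 0.061629 m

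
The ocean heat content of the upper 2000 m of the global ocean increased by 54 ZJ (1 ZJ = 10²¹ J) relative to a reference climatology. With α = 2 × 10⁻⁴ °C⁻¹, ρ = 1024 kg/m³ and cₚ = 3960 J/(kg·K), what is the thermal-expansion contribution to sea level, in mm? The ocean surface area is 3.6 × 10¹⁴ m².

7.40 mm of thermosteric rise

Per unit area: Q = 54×10²¹ / (3.6×10¹⁴) = 1.5×10⁸ J/m²
Δh = αQ/(ρcₚ) = 2×10⁻⁴ × 1.5×10⁸ / (1024 × 3960) ≈ 0.0073982 m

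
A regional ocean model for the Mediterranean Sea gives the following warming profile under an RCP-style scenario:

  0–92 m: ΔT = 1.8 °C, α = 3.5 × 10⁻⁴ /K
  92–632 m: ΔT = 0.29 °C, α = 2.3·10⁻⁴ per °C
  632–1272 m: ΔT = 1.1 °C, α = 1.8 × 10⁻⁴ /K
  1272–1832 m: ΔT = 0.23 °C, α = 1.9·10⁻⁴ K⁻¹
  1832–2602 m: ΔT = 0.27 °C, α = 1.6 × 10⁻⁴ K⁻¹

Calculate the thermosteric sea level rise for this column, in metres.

0–92 m: 92 × 1.8 × 3.5×10⁻⁴ = 0.05796 m
Layer 2: 0.29 × 2.3×10⁻⁴ × 540 = 0.036018 m
Layer 3: 1.8×10⁻⁴ × 640 × 1.1 = 0.12672 m
Layer 4: 560 × 1.9×10⁻⁴ × 0.23 = 0.024472 m
1832–2602 m: 1.6×10⁻⁴ × 0.27 × 770 = 0.033264 m
Δh = 0.05796 + 0.036018 + 0.12672 + 0.024472 + 0.033264 = 0.278434 m

Δh = 0.278 m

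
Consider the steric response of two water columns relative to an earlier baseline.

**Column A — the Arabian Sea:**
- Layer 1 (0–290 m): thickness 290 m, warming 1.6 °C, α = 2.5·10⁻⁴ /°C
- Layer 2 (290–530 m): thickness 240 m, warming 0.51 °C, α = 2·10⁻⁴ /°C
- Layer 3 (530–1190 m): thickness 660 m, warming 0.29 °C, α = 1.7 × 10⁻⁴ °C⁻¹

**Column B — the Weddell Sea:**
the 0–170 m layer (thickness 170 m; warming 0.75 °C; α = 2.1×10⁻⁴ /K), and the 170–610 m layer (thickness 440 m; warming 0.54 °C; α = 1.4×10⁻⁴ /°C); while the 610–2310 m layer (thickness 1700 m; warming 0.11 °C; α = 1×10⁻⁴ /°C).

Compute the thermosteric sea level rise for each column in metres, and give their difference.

Δh_A ≈ 0.173 m, Δh_B ≈ 0.0787 m; difference ≈ 0.0943 m

A Layer 1: 290 × 1.6 × 2.5×10⁻⁴ = 0.11600 m
A 290–530 m: 0.51 × 240 × 2×10⁻⁴ = 0.02448 m
A Layer 3: 0.29 × 660 × 1.7×10⁻⁴ = 0.032538 m
A total: 0.173018 m
B Layer 1: 170 × 0.75 × 2.1×10⁻⁴ = 0.026775 m
B Layer 2: 1.4×10⁻⁴ × 0.54 × 440 = 0.033264 m
B Layer 3: 0.11 × 1700 × 1×10⁻⁴ = 0.01870 m
B total: 0.078739 m
Difference: 0.173018 − 0.078739 = 0.094279 m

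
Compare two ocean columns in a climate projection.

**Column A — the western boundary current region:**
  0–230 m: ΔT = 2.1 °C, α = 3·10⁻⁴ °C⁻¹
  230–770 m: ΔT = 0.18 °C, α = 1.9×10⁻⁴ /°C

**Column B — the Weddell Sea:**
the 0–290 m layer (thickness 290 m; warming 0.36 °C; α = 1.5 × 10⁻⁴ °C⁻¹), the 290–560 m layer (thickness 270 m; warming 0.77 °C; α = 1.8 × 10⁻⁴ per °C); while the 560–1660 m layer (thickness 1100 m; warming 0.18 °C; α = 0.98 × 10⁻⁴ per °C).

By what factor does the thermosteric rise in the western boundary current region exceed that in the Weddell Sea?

A 0–230 m: 230 × 2.1 × 3×10⁻⁴ = 0.14490 m
A Layer 2: 1.9×10⁻⁴ × 0.18 × 540 = 0.018468 m
A total: 0.163368 m
B 0–290 m: 1.5×10⁻⁴ × 0.36 × 290 = 0.01566 m
B 1.8×10⁻⁴ × 0.77 × 270 = 0.037422 m
B 560–1660 m: 0.18 × 0.98×10⁻⁴ × 1100 = 0.019404 m
B total: 0.072486 m
Ratio: 0.163368 / 0.072486 ≈ 2.254

≈ 2.3×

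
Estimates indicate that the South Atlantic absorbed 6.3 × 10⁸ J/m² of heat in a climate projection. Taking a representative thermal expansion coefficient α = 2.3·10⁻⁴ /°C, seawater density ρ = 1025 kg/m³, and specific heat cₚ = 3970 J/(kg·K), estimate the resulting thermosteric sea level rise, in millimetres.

Δh ≈ 35.6 mm

Δh = αQ/(ρcₚ) = 2.3×10⁻⁴ × 6.3×10⁸ / (1025 × 3970) ≈ 0.035609 m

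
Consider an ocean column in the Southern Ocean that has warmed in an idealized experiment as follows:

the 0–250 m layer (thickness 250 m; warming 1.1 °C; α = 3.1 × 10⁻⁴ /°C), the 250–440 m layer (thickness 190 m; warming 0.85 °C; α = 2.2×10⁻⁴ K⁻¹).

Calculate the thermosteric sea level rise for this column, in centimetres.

12 cm of thermosteric rise

0–250 m: 3.1×10⁻⁴ × 250 × 1.1 = 0.08525 m
Layer 2: 190 × 0.85 × 2.2×10⁻⁴ = 0.03553 m
Δh = 0.08525 + 0.03553 = 0.12078 m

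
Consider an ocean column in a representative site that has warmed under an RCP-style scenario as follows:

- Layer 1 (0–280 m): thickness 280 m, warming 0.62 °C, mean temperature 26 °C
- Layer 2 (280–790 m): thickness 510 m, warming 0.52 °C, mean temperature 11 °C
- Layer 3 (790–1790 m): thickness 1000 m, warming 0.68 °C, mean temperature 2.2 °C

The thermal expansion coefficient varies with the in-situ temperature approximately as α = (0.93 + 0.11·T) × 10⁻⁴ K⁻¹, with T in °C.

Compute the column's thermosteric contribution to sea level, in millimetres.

about 202 mm

Layer 1: α = (0.93 + 0.11×26)×10⁻⁴ = 3.79×10⁻⁴ K⁻¹
Layer 2: α = (0.93 + 0.11×11)×10⁻⁴ = 2.14×10⁻⁴ K⁻¹
Layer 3: α = (0.93 + 0.11×2.2)×10⁻⁴ = 1.172×10⁻⁴ K⁻¹
3.79×10⁻⁴ × 280 × 0.62 = 0.0657944 m
2.14×10⁻⁴ × 510 × 0.52 = 0.0567528 m
Layer 3: 0.68 × 1000 × 1.172×10⁻⁴ = 0.079696 m
Δh = 0.0657944 + 0.0567528 + 0.079696 = 0.2022432 m ≈ 202 mm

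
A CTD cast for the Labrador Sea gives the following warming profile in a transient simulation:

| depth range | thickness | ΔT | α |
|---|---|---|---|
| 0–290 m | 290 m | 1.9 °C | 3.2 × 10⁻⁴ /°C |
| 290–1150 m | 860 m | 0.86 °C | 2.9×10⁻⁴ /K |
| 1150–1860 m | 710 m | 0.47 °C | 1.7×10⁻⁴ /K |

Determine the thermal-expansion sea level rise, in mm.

3.2×10⁻⁴ × 1.9 × 290 = 0.17632 m
0.86 × 2.9×10⁻⁴ × 860 = 0.214484 m
Layer 3: 1.7×10⁻⁴ × 710 × 0.47 = 0.056729 m
Δh = 0.17632 + 0.214484 + 0.056729 = 0.447533 m

Δh = 448 mm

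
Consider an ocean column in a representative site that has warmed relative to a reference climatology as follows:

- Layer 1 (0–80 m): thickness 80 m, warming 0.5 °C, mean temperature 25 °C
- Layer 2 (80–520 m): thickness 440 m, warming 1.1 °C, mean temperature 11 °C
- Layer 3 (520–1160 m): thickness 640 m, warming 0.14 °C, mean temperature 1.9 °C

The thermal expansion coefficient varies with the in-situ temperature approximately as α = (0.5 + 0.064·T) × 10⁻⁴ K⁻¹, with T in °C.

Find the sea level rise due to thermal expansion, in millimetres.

72.2 mm of thermosteric rise

Layer 1: α = (0.5 + 0.064×25)×10⁻⁴ = 2.1×10⁻⁴ K⁻¹
Layer 2: α = (0.5 + 0.064×11)×10⁻⁴ = 1.204×10⁻⁴ K⁻¹
Layer 3: α = (0.5 + 0.064×1.9)×10⁻⁴ = 0.6216×10⁻⁴ K⁻¹
Layer 1: 0.5 × 2.1×10⁻⁴ × 80 = 0.00840 m
1.1 × 1.204×10⁻⁴ × 440 = 0.0582736 m
520–1160 m: 0.14 × 0.6216×10⁻⁴ × 640 = 0.005569536 m
Δh = 0.00840 + 0.0582736 + 0.005569536 = 0.072243136 m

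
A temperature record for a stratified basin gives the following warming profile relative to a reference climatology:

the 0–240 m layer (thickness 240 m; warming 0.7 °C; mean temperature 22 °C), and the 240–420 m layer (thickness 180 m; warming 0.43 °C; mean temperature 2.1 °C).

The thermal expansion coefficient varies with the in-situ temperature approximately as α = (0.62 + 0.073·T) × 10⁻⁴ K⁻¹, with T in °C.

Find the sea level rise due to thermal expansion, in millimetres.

Layer 1: α = (0.62 + 0.073×22)×10⁻⁴ = 2.226×10⁻⁴ K⁻¹
Layer 2: α = (0.62 + 0.073×2.1)×10⁻⁴ = 0.7733×10⁻⁴ K⁻¹
Layer 1: 240 × 0.7 × 2.226×10⁻⁴ = 0.0373968 m
240–420 m: 180 × 0.7733×10⁻⁴ × 0.43 = 0.005985342 m
Δh = 0.0373968 + 0.005985342 = 0.043382142 m

43.4 mm of thermosteric rise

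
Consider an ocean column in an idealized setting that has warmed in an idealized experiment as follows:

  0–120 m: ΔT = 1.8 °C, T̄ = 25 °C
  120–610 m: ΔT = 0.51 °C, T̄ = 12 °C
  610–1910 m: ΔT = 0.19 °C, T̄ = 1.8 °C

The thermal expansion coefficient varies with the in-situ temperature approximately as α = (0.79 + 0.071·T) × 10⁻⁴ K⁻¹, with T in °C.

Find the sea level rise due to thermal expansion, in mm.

Layer 1: α = (0.79 + 0.071×25)×10⁻⁴ = 2.565×10⁻⁴ K⁻¹
Layer 2: α = (0.79 + 0.071×12)×10⁻⁴ = 1.642×10⁻⁴ K⁻¹
Layer 3: α = (0.79 + 0.071×1.8)×10⁻⁴ = 0.9178×10⁻⁴ K⁻¹
Layer 1: 1.8 × 120 × 2.565×10⁻⁴ = 0.055404 m
Layer 2: 0.51 × 490 × 1.642×10⁻⁴ = 0.04103358 m
1300 × 0.19 × 0.9178×10⁻⁴ = 0.02266966 m
Δh = 0.055404 + 0.04103358 + 0.02266966 = 0.11910724 m ≈ 120 mm

about 120 mm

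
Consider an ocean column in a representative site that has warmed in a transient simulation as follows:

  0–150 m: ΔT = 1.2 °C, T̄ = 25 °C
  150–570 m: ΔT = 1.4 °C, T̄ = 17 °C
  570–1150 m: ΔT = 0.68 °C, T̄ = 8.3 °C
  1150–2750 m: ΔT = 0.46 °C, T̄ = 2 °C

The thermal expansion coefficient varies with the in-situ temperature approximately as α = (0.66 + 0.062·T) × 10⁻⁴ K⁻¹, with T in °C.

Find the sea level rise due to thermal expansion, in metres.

0.245 m of thermosteric rise

Layer 1: α = (0.66 + 0.062×25)×10⁻⁴ = 2.21×10⁻⁴ K⁻¹
Layer 2: α = (0.66 + 0.062×17)×10⁻⁴ = 1.714×10⁻⁴ K⁻¹
Layer 3: α = (0.66 + 0.062×8.3)×10⁻⁴ = 1.1746×10⁻⁴ K⁻¹
Layer 4: α = (0.66 + 0.062×2)×10⁻⁴ = 0.784×10⁻⁴ K⁻¹
Layer 1: 150 × 2.21×10⁻⁴ × 1.2 = 0.03978 m
Layer 2: 1.4 × 1.714×10⁻⁴ × 420 = 0.1007832 m
Layer 3: 1.1746×10⁻⁴ × 0.68 × 580 = 0.046326224 m
Layer 4: 1600 × 0.784×10⁻⁴ × 0.46 = 0.0577024 m
Δh = 0.03978 + 0.1007832 + 0.046326224 + 0.0577024 = 0.244591824 m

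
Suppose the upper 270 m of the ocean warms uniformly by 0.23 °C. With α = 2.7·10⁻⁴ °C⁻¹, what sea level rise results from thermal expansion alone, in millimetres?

Δh = αΔT·H = 2.7×10⁻⁴ × 0.23 × 270 = 0.016767 m

about 16.8 mm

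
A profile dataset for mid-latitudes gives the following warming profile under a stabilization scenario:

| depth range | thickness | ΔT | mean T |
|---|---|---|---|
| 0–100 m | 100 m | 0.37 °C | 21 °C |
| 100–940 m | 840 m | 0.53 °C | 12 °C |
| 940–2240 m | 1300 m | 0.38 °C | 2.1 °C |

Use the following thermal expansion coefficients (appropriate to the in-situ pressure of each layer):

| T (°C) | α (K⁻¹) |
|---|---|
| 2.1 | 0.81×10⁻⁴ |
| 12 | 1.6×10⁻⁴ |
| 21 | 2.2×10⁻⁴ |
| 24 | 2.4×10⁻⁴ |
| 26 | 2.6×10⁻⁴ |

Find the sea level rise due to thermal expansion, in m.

Layer 1 at 21 °C → α = 2.2×10⁻⁴ K⁻¹
Layer 2 at 12 °C → α = 1.6×10⁻⁴ K⁻¹
Layer 3 at 2.1 °C → α = 0.81×10⁻⁴ K⁻¹
Layer 1: 100 × 2.2×10⁻⁴ × 0.37 = 0.00814 m
Layer 2: 1.6×10⁻⁴ × 0.53 × 840 = 0.071232 m
Layer 3: 0.38 × 1300 × 0.81×10⁻⁴ = 0.040014 m
Δh = 0.00814 + 0.071232 + 0.040014 = 0.119386 m

about 0.12 m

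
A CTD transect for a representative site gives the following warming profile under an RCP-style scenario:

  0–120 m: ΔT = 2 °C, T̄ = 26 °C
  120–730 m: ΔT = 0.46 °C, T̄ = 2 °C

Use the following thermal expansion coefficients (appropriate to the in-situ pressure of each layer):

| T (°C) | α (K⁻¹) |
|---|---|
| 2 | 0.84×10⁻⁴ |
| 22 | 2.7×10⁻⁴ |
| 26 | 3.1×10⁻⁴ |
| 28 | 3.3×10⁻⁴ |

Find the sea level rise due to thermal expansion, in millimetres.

Layer 1 at 26 °C → α = 3.1×10⁻⁴ K⁻¹
Layer 2 at 2 °C → α = 0.84×10⁻⁴ K⁻¹
Layer 1: 3.1×10⁻⁴ × 120 × 2 = 0.07440 m
0.84×10⁻⁴ × 0.46 × 610 = 0.0235704 m
Δh = 0.07440 + 0.0235704 = 0.0979704 m ≈ 98.0 mm

about 98.0 mm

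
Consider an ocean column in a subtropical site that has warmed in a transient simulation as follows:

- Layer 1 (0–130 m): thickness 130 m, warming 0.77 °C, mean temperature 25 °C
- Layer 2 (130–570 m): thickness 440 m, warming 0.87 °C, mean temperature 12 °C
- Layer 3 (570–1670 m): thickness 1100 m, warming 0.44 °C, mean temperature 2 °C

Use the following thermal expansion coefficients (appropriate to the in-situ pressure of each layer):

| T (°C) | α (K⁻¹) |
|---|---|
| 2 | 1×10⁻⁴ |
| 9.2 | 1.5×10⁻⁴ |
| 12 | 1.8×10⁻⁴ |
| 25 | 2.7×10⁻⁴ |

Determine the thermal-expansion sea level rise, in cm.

Δh ≈ 14.4 cm

Layer 1 at 25 °C → α = 2.7×10⁻⁴ K⁻¹
Layer 2 at 12 °C → α = 1.8×10⁻⁴ K⁻¹
Layer 3 at 2 °C → α = 1×10⁻⁴ K⁻¹
0–130 m: 130 × 2.7×10⁻⁴ × 0.77 = 0.027027 m
440 × 1.8×10⁻⁴ × 0.87 = 0.068904 m
1100 × 0.44 × 1×10⁻⁴ = 0.04840 m
Δh = 0.027027 + 0.068904 + 0.04840 = 0.144331 m ≈ 14.4 cm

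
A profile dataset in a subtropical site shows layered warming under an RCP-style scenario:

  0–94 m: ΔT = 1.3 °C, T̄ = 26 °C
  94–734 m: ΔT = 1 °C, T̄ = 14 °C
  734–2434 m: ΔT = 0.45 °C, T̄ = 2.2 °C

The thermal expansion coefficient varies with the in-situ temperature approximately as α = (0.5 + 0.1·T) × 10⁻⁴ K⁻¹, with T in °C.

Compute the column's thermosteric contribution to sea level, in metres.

0.215 m of thermosteric rise

Layer 1: α = (0.5 + 0.1×26)×10⁻⁴ = 3.1×10⁻⁴ K⁻¹
Layer 2: α = (0.5 + 0.1×14)×10⁻⁴ = 1.9×10⁻⁴ K⁻¹
Layer 3: α = (0.5 + 0.1×2.2)×10⁻⁴ = 0.72×10⁻⁴ K⁻¹
Layer 1: 3.1×10⁻⁴ × 94 × 1.3 = 0.037882 m
Layer 2: 1.9×10⁻⁴ × 1 × 640 = 0.12160 m
Layer 3: 0.45 × 1700 × 0.72×10⁻⁴ = 0.05508 m
Δh = 0.037882 + 0.12160 + 0.05508 = 0.214562 m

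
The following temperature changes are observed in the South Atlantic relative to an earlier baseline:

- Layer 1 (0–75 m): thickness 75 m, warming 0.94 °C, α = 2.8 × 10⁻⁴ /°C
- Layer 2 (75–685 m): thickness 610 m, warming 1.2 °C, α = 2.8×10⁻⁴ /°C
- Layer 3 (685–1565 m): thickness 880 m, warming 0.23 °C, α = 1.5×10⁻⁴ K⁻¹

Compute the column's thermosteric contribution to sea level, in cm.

0–75 m: 75 × 0.94 × 2.8×10⁻⁴ = 0.01974 m
75–685 m: 610 × 2.8×10⁻⁴ × 1.2 = 0.20496 m
880 × 1.5×10⁻⁴ × 0.23 = 0.03036 m
Δh = 0.01974 + 0.20496 + 0.03036 = 0.25506 m ≈ 25.5 cm

Δh ≈ 25.5 cm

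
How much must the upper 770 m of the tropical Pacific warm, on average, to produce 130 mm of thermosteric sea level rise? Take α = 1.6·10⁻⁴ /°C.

ΔT ≈ 1.06 °C

ΔT = Δh/(αH) = 0.13 / (1.6×10⁻⁴ × 770) ≈ 1.055 °C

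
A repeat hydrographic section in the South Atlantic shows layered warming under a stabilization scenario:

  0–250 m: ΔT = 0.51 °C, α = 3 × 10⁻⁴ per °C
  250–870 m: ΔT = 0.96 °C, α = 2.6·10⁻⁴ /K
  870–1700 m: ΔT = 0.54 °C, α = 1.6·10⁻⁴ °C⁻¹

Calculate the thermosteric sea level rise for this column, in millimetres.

0–250 m: 0.51 × 3×10⁻⁴ × 250 = 0.03825 m
2.6×10⁻⁴ × 0.96 × 620 = 0.154752 m
870–1700 m: 1.6×10⁻⁴ × 830 × 0.54 = 0.071712 m
Δh = 0.03825 + 0.154752 + 0.071712 = 0.264714 m

265 mm of thermosteric rise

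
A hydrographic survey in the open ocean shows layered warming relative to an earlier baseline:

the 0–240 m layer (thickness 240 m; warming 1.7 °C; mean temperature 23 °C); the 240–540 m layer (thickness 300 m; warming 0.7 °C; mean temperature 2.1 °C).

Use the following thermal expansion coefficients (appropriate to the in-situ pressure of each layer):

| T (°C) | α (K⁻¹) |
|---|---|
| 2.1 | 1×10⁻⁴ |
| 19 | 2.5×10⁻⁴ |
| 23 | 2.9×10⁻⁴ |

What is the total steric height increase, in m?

Layer 1 at 23 °C → α = 2.9×10⁻⁴ K⁻¹
Layer 2 at 2.1 °C → α = 1×10⁻⁴ K⁻¹
0–240 m: 240 × 1.7 × 2.9×10⁻⁴ = 0.11832 m
Layer 2: 0.7 × 1×10⁻⁴ × 300 = 0.02100 m
Δh = 0.11832 + 0.02100 = 0.13932 m ≈ 0.139 m

Δh = 0.139 m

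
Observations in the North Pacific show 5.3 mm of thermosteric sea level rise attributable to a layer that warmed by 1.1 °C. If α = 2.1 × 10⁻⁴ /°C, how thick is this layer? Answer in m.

22.9 m

H = Δh/(αΔT) = 0.0053 / (2.1×10⁻⁴ × 1.1) ≈ 22.94 m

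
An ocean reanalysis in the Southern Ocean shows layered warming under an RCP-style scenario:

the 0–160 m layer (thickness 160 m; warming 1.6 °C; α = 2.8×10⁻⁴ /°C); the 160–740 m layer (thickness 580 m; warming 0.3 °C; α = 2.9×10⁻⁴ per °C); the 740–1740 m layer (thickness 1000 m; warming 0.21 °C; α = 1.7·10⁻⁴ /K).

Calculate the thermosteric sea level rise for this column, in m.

0–160 m: 160 × 2.8×10⁻⁴ × 1.6 = 0.07168 m
Layer 2: 0.3 × 2.9×10⁻⁴ × 580 = 0.05046 m
1000 × 1.7×10⁻⁴ × 0.21 = 0.03570 m
Δh = 0.07168 + 0.05046 + 0.03570 = 0.15784 m

about 0.158 m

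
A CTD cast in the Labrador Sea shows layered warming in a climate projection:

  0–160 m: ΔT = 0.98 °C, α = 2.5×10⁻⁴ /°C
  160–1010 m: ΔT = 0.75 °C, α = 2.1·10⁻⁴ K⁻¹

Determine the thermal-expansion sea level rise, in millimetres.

170 mm of thermosteric rise

Layer 1: 2.5×10⁻⁴ × 0.98 × 160 = 0.03920 m
160–1010 m: 0.75 × 2.1×10⁻⁴ × 850 = 0.133875 m
Δh = 0.03920 + 0.133875 = 0.173075 m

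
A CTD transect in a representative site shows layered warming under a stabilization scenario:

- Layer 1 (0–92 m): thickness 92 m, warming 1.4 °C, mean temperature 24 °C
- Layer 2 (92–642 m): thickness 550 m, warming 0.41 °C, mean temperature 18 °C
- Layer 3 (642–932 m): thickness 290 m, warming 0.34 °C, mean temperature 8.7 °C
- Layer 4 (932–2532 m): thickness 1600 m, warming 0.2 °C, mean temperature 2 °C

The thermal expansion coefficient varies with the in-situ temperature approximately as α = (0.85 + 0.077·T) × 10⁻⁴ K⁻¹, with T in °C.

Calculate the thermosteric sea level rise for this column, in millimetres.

Layer 1: α = (0.85 + 0.077×24)×10⁻⁴ = 2.698×10⁻⁴ K⁻¹
Layer 2: α = (0.85 + 0.077×18)×10⁻⁴ = 2.236×10⁻⁴ K⁻¹
Layer 3: α = (0.85 + 0.077×8.7)×10⁻⁴ = 1.5199×10⁻⁴ K⁻¹
Layer 4: α = (0.85 + 0.077×2)×10⁻⁴ = 1.004×10⁻⁴ K⁻¹
0–92 m: 92 × 2.698×10⁻⁴ × 1.4 = 0.03475024 m
550 × 2.236×10⁻⁴ × 0.41 = 0.0504218 m
Layer 3: 0.34 × 1.5199×10⁻⁴ × 290 = 0.014986214 m
1.004×10⁻⁴ × 1600 × 0.2 = 0.032128 m
Δh = 0.03475024 + 0.0504218 + 0.014986214 + 0.032128 = 0.132286254 m

Δh = 132 mm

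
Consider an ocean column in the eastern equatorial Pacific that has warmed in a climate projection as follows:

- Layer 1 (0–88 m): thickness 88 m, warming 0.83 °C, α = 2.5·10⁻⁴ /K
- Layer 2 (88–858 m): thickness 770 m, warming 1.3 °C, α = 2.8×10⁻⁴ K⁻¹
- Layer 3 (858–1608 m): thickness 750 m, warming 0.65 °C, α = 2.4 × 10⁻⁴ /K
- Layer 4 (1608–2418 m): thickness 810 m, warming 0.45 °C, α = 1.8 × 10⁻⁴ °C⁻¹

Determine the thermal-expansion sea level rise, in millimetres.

Layer 1: 2.5×10⁻⁴ × 0.83 × 88 = 0.01826 m
Layer 2: 1.3 × 770 × 2.8×10⁻⁴ = 0.28028 m
858–1608 m: 750 × 2.4×10⁻⁴ × 0.65 = 0.11700 m
0.45 × 810 × 1.8×10⁻⁴ = 0.06561 m
Δh = 0.01826 + 0.28028 + 0.11700 + 0.06561 = 0.48115 m

481 mm of thermosteric rise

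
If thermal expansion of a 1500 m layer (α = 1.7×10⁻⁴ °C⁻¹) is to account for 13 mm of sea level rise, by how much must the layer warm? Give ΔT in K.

ΔT = Δh/(αH) = 0.013 / (1.7×10⁻⁴ × 1500) ≈ 0.05098 K

ΔT ≈ 0.0510 K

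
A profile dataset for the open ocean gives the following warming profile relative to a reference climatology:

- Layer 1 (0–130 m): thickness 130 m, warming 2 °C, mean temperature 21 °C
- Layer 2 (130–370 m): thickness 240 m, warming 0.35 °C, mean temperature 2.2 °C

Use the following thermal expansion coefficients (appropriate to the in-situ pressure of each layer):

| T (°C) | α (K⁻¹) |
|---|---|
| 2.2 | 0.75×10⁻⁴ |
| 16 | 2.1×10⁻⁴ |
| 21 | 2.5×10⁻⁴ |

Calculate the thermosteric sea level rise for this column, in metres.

Layer 1 at 21 °C → α = 2.5×10⁻⁴ K⁻¹
Layer 2 at 2.2 °C → α = 0.75×10⁻⁴ K⁻¹
130 × 2.5×10⁻⁴ × 2 = 0.06500 m
Layer 2: 240 × 0.75×10⁻⁴ × 0.35 = 0.00630 m
Δh = 0.06500 + 0.00630 = 0.07130 m ≈ 0.0713 m

0.0713 m of thermosteric rise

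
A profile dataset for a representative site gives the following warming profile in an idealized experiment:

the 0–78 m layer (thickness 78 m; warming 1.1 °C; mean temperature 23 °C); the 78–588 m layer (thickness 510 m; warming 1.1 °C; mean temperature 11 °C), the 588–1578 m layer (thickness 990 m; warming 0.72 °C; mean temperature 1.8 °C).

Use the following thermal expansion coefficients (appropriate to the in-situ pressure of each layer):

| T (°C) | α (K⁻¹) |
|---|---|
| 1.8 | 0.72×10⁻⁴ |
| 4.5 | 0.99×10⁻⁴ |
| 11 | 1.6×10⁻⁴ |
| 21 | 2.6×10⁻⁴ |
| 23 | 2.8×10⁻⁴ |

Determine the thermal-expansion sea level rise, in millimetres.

Δh ≈ 170 mm

Layer 1 at 23 °C → α = 2.8×10⁻⁴ K⁻¹
Layer 2 at 11 °C → α = 1.6×10⁻⁴ K⁻¹
Layer 3 at 1.8 °C → α = 0.72×10⁻⁴ K⁻¹
0–78 m: 1.1 × 2.8×10⁻⁴ × 78 = 0.024024 m
78–588 m: 1.1 × 1.6×10⁻⁴ × 510 = 0.08976 m
0.72 × 990 × 0.72×10⁻⁴ = 0.0513216 m
Δh = 0.024024 + 0.08976 + 0.0513216 = 0.1651056 m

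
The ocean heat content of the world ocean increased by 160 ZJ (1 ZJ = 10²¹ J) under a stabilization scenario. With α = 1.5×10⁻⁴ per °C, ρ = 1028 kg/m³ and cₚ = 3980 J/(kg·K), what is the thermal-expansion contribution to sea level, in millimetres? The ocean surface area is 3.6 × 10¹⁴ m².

about 16.3 mm

Per unit area: Q = 160×10²¹ / (3.6×10¹⁴) ≈ 4.444×10⁸ J/m²
Δh = αQ/(ρcₚ) = 1.5×10⁻⁴ × 4.444×10⁸ / (1028 × 3980) ≈ 0.016293 m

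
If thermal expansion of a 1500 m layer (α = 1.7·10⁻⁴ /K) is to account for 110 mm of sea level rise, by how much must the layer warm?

ΔT ≈ 0.431 K

ΔT = Δh/(αH) = 0.11 / (1.7×10⁻⁴ × 1500) ≈ 0.4314 K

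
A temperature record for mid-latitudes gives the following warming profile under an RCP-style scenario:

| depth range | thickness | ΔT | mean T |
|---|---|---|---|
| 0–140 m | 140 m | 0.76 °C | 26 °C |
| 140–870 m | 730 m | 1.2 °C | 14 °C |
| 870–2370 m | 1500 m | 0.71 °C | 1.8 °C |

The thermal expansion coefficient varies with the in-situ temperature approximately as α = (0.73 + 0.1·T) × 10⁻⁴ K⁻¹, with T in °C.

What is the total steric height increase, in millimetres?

about 320 mm

Layer 1: α = (0.73 + 0.1×26)×10⁻⁴ = 3.33×10⁻⁴ K⁻¹
Layer 2: α = (0.73 + 0.1×14)×10⁻⁴ = 2.13×10⁻⁴ K⁻¹
Layer 3: α = (0.73 + 0.1×1.8)×10⁻⁴ = 0.91×10⁻⁴ K⁻¹
Layer 1: 140 × 0.76 × 3.33×10⁻⁴ = 0.0354312 m
Layer 2: 2.13×10⁻⁴ × 1.2 × 730 = 0.186588 m
1500 × 0.71 × 0.91×10⁻⁴ = 0.096915 m
Δh = 0.0354312 + 0.186588 + 0.096915 = 0.3189342 m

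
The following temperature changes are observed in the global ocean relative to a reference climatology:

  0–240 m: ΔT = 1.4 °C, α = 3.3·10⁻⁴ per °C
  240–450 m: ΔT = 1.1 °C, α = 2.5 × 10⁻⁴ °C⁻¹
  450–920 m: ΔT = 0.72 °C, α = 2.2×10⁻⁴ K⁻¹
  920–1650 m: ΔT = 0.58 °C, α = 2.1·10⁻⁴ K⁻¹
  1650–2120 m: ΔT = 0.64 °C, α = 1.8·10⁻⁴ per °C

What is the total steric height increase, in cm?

Layer 1: 240 × 1.4 × 3.3×10⁻⁴ = 0.11088 m
Layer 2: 1.1 × 210 × 2.5×10⁻⁴ = 0.05775 m
0.72 × 470 × 2.2×10⁻⁴ = 0.074448 m
Layer 4: 0.58 × 2.1×10⁻⁴ × 730 = 0.088914 m
Layer 5: 470 × 0.64 × 1.8×10⁻⁴ = 0.054144 m
Δh = 0.11088 + 0.05775 + 0.074448 + 0.088914 + 0.054144 = 0.386136 m ≈ 38.6 cm

Δh ≈ 38.6 cm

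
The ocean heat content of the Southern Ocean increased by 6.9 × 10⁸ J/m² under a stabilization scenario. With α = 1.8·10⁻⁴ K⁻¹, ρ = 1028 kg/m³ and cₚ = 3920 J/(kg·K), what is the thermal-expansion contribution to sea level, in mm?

Δh = αQ/(ρcₚ) = 1.8×10⁻⁴ × 6.9×10⁸ / (1028 × 3920) ≈ 0.030821 m

about 30.8 mm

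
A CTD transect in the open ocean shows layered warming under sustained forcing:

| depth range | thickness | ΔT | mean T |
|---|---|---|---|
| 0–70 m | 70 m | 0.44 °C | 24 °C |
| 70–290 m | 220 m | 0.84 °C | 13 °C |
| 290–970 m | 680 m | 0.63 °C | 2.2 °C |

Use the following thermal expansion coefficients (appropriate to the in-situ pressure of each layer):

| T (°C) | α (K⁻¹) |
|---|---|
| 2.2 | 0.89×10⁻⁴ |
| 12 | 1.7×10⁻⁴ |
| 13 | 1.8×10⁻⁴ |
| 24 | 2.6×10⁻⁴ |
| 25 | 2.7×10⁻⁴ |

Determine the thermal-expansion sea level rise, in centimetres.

Layer 1 at 24 °C → α = 2.6×10⁻⁴ K⁻¹
Layer 2 at 13 °C → α = 1.8×10⁻⁴ K⁻¹
Layer 3 at 2.2 °C → α = 0.89×10⁻⁴ K⁻¹
2.6×10⁻⁴ × 70 × 0.44 = 0.008008 m
Layer 2: 220 × 0.84 × 1.8×10⁻⁴ = 0.033264 m
Layer 3: 0.63 × 0.89×10⁻⁴ × 680 = 0.0381276 m
Δh = 0.008008 + 0.033264 + 0.0381276 = 0.0793996 m

7.94 cm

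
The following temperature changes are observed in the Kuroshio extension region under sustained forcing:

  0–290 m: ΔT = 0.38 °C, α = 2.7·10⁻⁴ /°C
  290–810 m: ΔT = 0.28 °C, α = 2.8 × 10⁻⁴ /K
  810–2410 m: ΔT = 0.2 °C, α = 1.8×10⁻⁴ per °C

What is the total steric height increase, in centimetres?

2.7×10⁻⁴ × 0.38 × 290 = 0.029754 m
2.8×10⁻⁴ × 0.28 × 520 = 0.040768 m
Layer 3: 1.8×10⁻⁴ × 1600 × 0.2 = 0.05760 m
Δh = 0.029754 + 0.040768 + 0.05760 = 0.128122 m

Δh ≈ 12.8 cm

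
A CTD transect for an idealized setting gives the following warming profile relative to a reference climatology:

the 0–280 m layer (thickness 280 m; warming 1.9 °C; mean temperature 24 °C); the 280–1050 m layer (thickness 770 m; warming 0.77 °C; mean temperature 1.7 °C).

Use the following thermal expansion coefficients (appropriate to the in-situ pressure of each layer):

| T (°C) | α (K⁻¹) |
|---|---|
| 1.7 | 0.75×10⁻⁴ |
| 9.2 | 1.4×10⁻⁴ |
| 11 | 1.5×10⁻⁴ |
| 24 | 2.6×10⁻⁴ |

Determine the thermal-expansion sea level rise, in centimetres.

Layer 1 at 24 °C → α = 2.6×10⁻⁴ K⁻¹
Layer 2 at 1.7 °C → α = 0.75×10⁻⁴ K⁻¹
Layer 1: 280 × 1.9 × 2.6×10⁻⁴ = 0.13832 m
280–1050 m: 0.75×10⁻⁴ × 770 × 0.77 = 0.0444675 m
Δh = 0.13832 + 0.0444675 = 0.1827875 m

18.3 cm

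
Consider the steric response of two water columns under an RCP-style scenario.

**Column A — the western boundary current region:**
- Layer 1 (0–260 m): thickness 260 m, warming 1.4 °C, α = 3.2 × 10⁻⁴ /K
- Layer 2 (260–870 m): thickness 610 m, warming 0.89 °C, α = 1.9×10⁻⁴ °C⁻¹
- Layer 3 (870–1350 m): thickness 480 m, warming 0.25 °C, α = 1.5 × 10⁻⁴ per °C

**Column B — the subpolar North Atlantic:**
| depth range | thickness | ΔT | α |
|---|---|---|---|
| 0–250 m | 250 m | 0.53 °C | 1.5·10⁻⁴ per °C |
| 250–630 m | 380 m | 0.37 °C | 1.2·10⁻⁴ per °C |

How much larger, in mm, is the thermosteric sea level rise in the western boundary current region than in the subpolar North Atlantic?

Δh_A − Δh_B ≈ 201 mm

A 3.2×10⁻⁴ × 1.4 × 260 = 0.11648 m
A 1.9×10⁻⁴ × 610 × 0.89 = 0.103151 m
A 480 × 1.5×10⁻⁴ × 0.25 = 0.01800 m
A total: 0.237631 m
B 1.5×10⁻⁴ × 250 × 0.53 = 0.019875 m
B 250–630 m: 1.2×10⁻⁴ × 380 × 0.37 = 0.016872 m
B total: 0.036747 m
Difference: 0.237631 − 0.036747 = 0.200884 m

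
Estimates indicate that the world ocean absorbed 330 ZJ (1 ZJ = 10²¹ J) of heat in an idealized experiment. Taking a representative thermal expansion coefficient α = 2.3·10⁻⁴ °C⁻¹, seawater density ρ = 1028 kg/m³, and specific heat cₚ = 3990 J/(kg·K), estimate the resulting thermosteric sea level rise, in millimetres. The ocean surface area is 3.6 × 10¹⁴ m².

Per unit area: Q = 330×10²¹ / (3.6×10¹⁴) ≈ 9.167×10⁸ J/m²
Δh = αQ/(ρcₚ) = 2.3×10⁻⁴ × 9.167×10⁸ / (1028 × 3990) ≈ 0.051403 m

51.4 mm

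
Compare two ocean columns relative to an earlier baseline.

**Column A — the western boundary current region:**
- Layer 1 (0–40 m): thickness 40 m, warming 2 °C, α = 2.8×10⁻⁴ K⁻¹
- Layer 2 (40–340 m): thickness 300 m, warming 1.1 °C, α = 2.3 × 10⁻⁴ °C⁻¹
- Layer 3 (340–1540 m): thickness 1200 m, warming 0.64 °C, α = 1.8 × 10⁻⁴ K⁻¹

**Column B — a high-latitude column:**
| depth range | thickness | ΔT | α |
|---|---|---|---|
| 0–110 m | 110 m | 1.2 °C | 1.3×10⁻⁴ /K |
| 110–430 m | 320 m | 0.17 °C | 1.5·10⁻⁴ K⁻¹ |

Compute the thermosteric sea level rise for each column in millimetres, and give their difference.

Δh_A ≈ 240 mm, Δh_B ≈ 25 mm; difference ≈ 210 mm

A 2.8×10⁻⁴ × 2 × 40 = 0.02240 m
A 40–340 m: 1.1 × 300 × 2.3×10⁻⁴ = 0.07590 m
A 0.64 × 1200 × 1.8×10⁻⁴ = 0.13824 m
A total: 0.23654 m
B 0–110 m: 1.2 × 110 × 1.3×10⁻⁴ = 0.01716 m
B 320 × 0.17 × 1.5×10⁻⁴ = 0.00816 m
B total: 0.02532 m
Difference: 0.23654 − 0.02532 = 0.21122 m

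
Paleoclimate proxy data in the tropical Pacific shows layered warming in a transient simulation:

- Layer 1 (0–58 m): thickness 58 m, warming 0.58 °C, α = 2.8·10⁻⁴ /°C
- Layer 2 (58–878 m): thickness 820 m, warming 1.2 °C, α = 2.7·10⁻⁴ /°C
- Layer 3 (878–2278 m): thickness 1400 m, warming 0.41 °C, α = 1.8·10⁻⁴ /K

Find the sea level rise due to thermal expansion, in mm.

Δh ≈ 380 mm

Layer 1: 58 × 0.58 × 2.8×10⁻⁴ = 0.0094192 m
58–878 m: 2.7×10⁻⁴ × 1.2 × 820 = 0.26568 m
Layer 3: 0.41 × 1.8×10⁻⁴ × 1400 = 0.10332 m
Δh = 0.0094192 + 0.26568 + 0.10332 = 0.3784192 m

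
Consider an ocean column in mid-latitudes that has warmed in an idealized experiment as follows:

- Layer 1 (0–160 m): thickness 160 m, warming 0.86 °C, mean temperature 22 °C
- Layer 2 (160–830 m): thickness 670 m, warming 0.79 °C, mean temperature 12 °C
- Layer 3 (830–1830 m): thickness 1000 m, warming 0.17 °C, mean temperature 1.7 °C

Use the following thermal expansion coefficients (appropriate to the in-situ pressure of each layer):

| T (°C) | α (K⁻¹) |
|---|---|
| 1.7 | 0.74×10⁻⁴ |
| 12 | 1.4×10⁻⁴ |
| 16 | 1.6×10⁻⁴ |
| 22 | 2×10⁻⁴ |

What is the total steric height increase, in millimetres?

Layer 1 at 22 °C → α = 2×10⁻⁴ K⁻¹
Layer 2 at 12 °C → α = 1.4×10⁻⁴ K⁻¹
Layer 3 at 1.7 °C → α = 0.74×10⁻⁴ K⁻¹
0.86 × 160 × 2×10⁻⁴ = 0.02752 m
160–830 m: 0.79 × 670 × 1.4×10⁻⁴ = 0.074102 m
Layer 3: 1000 × 0.74×10⁻⁴ × 0.17 = 0.01258 m
Δh = 0.02752 + 0.074102 + 0.01258 = 0.114202 m

114 mm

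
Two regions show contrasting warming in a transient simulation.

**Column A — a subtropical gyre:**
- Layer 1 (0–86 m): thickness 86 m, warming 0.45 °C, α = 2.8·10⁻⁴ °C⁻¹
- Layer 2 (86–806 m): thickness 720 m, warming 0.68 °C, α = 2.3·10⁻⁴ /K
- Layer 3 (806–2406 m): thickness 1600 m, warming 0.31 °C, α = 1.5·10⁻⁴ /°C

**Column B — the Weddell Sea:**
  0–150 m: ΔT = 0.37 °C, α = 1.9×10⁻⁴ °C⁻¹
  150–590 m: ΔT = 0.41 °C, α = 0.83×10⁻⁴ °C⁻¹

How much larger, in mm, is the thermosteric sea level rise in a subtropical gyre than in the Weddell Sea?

A 0–86 m: 86 × 2.8×10⁻⁴ × 0.45 = 0.010836 m
A Layer 2: 720 × 2.3×10⁻⁴ × 0.68 = 0.112608 m
A 0.31 × 1600 × 1.5×10⁻⁴ = 0.07440 m
A total: 0.197844 m
B 1.9×10⁻⁴ × 0.37 × 150 = 0.010545 m
B Layer 2: 0.83×10⁻⁴ × 440 × 0.41 = 0.0149732 m
B total: 0.0255182 m
Difference: 0.197844 − 0.0255182 = 0.1723258 m

172 mm larger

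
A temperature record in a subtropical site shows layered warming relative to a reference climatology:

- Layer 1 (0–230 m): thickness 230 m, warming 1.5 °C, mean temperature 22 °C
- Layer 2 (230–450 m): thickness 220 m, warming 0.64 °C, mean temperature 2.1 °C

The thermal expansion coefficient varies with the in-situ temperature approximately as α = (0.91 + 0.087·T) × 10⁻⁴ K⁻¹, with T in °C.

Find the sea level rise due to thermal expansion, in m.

about 0.113 m

Layer 1: α = (0.91 + 0.087×22)×10⁻⁴ = 2.824×10⁻⁴ K⁻¹
Layer 2: α = (0.91 + 0.087×2.1)×10⁻⁴ = 1.0927×10⁻⁴ K⁻¹
0–230 m: 2.824×10⁻⁴ × 230 × 1.5 = 0.097428 m
230–450 m: 1.0927×10⁻⁴ × 0.64 × 220 = 0.015385216 m
Δh = 0.097428 + 0.015385216 = 0.112813216 m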